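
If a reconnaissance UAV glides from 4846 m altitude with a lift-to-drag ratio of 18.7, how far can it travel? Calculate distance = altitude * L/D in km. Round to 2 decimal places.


Step 1: Glide distance = altitude * L/D = 4846 * 18.7 = 90620.2 m
Step 2: Convert to km: 90620.2 / 1000 = 90.62 km

90.62


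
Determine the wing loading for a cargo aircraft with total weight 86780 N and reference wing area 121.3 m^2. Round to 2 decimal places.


Step 1: Wing loading = W / S = 86780 / 121.3
Step 2: Wing loading = 715.42 N/m^2

715.42


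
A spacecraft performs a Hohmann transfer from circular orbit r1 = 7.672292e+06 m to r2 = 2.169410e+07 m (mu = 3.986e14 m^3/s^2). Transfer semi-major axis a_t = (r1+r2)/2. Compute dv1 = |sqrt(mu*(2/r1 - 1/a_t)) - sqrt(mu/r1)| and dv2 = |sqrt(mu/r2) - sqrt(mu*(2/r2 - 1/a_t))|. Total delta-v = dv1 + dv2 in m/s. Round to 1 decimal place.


Step 1: Transfer semi-major axis a_t = (7.672292e+06 + 2.169410e+07) / 2 = 1.468320e+07 m
Step 2: v1 (circular at r1) = sqrt(mu/r1) = 7207.86 m/s
Step 3: v_t1 = sqrt(mu*(2/r1 - 1/a_t)) = 8761.26 m/s
Step 4: dv1 = |8761.26 - 7207.86| = 1553.41 m/s
Step 5: v2 (circular at r2) = 4286.45 m/s, v_t2 = 3098.49 m/s
Step 6: dv2 = |4286.45 - 3098.49| = 1187.96 m/s
Step 7: Total delta-v = 1553.41 + 1187.96 = 2741.4 m/s

2741.4


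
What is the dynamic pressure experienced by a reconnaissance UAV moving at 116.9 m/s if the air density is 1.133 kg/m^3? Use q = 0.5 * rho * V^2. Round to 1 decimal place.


Step 1: V^2 = 116.9^2 = 13665.61
Step 2: q = 0.5 * 1.133 * 13665.61
Step 3: q = 7741.6 Pa

7741.6


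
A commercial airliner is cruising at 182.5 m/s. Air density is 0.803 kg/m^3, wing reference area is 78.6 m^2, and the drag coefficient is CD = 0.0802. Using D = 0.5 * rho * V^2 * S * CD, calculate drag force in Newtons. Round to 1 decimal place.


Step 1: Dynamic pressure q = 0.5 * 0.803 * 182.5^2 = 13372.4594 Pa
Step 2: Drag D = q * S * CD = 13372.4594 * 78.6 * 0.0802
Step 3: D = 84296.2 N

84296.2


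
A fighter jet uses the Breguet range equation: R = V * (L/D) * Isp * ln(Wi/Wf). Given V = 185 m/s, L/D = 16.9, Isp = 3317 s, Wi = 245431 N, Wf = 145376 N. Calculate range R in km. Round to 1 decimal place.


Step 1: Coefficient = V * (L/D) * Isp = 185 * 16.9 * 3317 = 10370600.5 m
Step 2: Wi/Wf = 245431 / 145376 = 1.68825
Step 3: ln(1.68825) = 0.523692
Step 4: R = 10370600.5 * 0.523692 = 5431004.2 m = 5431.0 km

5431.0


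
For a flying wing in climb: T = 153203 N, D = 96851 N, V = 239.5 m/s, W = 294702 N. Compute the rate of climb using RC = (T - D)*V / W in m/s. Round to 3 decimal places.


Step 1: Excess thrust = T - D = 153203 - 96851 = 56352 N
Step 2: Excess power = 56352 * 239.5 = 13496304.0 W
Step 3: RC = 13496304.0 / 294702 = 45.796 m/s

45.796


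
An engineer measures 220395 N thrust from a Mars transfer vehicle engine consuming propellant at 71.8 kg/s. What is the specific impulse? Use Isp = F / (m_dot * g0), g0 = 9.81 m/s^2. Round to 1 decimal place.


Step 1: m_dot * g0 = 71.8 * 9.81 = 704.36
Step 2: Isp = 220395 / 704.36 = 312.9 s

312.9


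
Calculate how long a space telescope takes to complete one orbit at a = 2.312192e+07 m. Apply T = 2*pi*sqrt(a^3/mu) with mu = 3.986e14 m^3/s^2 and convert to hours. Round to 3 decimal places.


Step 1: a^3 / mu = 1.236151e+22 / 3.986e14 = 3.101233e+07
Step 2: sqrt(3.101233e+07) = 5568.8715 s
Step 3: T = 2*pi * 5568.8715 = 34990.25 s
Step 4: T in hours = 34990.25 / 3600 = 9.720 hours

9.720


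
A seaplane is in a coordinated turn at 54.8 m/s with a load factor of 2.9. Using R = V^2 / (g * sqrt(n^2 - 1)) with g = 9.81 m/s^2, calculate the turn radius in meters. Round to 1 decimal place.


Step 1: V^2 = 54.8^2 = 3003.04
Step 2: n^2 - 1 = 2.9^2 - 1 = 7.41
Step 3: sqrt(7.41) = 2.722132
Step 4: R = 3003.04 / (9.81 * 2.722132) = 112.5 m

112.5


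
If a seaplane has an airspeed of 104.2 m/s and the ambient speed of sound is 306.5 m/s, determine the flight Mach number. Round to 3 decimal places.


Step 1: M = V / a = 104.2 / 306.5
Step 2: M = 0.340

0.340


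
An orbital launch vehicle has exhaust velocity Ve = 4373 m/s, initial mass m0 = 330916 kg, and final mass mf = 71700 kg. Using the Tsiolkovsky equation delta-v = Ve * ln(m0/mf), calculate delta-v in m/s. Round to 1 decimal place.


Step 1: Mass ratio m0/mf = 330916 / 71700 = 4.615286
Step 2: ln(4.615286) = 1.529374
Step 3: delta-v = 4373 * 1.529374 = 6688.0 m/s

6688.0


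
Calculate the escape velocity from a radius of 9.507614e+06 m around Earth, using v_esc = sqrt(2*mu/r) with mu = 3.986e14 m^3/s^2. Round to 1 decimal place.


Step 1: 2*mu/r = 2 * 3.986e14 / 9.507614e+06 = 83848587.0377
Step 2: v_esc = sqrt(83848587.0377) = 9156.9 m/s

9156.9


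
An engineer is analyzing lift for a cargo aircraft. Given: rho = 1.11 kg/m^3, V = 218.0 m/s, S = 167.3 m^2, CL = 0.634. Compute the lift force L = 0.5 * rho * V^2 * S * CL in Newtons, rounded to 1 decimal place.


Step 1: Calculate dynamic pressure q = 0.5 * 1.11 * 218.0^2 = 0.5 * 1.11 * 47524.0 = 26375.82 Pa
Step 2: Multiply by wing area and lift coefficient: L = 26375.82 * 167.3 * 0.634
Step 3: L = 4412674.686 * 0.634 = 2797635.8 N

2797635.8


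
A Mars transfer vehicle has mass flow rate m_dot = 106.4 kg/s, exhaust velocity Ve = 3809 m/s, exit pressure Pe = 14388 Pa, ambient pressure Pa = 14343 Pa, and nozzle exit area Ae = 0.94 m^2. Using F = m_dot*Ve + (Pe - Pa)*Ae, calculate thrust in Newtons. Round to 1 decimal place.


Step 1: Momentum thrust = m_dot * Ve = 106.4 * 3809 = 405277.6 N
Step 2: Pressure thrust = (Pe - Pa) * Ae = (14388 - 14343) * 0.94 = 42.30 N
Step 3: Total thrust F = 405277.6 + 42.30 = 405319.9 N

405319.9


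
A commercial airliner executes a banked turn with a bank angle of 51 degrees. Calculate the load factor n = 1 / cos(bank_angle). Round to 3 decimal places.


Step 1: Convert 51 degrees to radians = 0.890118
Step 2: cos(51 deg) = 0.62932
Step 3: n = 1 / 0.62932 = 1.589

1.589


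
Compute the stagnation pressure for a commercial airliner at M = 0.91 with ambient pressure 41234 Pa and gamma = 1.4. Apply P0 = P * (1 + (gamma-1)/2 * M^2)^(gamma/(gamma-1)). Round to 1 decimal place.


Step 1: (gamma-1)/2 * M^2 = 0.2 * 0.8281 = 0.16562
Step 2: 1 + 0.16562 = 1.16562
Step 3: Exponent gamma/(gamma-1) = 3.5
Step 4: P0 = 41234 * 1.16562^3.5 = 70502.6 Pa

70502.6


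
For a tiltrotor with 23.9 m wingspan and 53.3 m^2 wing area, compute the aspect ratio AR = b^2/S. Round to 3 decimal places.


Step 1: b^2 = 23.9^2 = 571.21
Step 2: AR = 571.21 / 53.3 = 10.717

10.717


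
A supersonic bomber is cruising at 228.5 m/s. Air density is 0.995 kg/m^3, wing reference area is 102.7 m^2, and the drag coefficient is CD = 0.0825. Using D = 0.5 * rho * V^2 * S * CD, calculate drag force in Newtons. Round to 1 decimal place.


Step 1: Dynamic pressure q = 0.5 * 0.995 * 228.5^2 = 25975.5944 Pa
Step 2: Drag D = q * S * CD = 25975.5944 * 102.7 * 0.0825
Step 3: D = 220084.7 N

220084.7


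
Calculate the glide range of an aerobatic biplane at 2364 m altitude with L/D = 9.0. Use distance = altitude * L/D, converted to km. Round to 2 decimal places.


Step 1: Glide distance = altitude * L/D = 2364 * 9.0 = 21276.0 m
Step 2: Convert to km: 21276.0 / 1000 = 21.28 km

21.28


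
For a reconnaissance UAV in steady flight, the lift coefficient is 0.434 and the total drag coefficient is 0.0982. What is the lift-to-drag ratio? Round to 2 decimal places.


Step 1: L/D = CL / CD = 0.434 / 0.0982
Step 2: L/D = 4.42

4.42


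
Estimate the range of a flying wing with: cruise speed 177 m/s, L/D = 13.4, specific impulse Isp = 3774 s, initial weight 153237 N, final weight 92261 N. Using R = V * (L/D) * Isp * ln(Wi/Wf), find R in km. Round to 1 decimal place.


Step 1: Coefficient = V * (L/D) * Isp = 177 * 13.4 * 3774 = 8951173.2 m
Step 2: Wi/Wf = 153237 / 92261 = 1.660908
Step 3: ln(1.660908) = 0.507364
Step 4: R = 8951173.2 * 0.507364 = 4541505.1 m = 4541.5 km

4541.5


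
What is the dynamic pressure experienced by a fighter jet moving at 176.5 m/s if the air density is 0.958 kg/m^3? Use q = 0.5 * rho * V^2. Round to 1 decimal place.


Step 1: V^2 = 176.5^2 = 31152.25
Step 2: q = 0.5 * 0.958 * 31152.25
Step 3: q = 14921.9 Pa

14921.9


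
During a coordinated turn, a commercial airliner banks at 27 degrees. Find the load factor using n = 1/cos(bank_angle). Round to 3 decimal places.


Step 1: Convert 27 degrees to radians = 0.471239
Step 2: cos(27 deg) = 0.891007
Step 3: n = 1 / 0.891007 = 1.122

1.122


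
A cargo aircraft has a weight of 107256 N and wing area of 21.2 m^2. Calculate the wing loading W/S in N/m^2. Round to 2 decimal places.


Step 1: Wing loading = W / S = 107256 / 21.2
Step 2: Wing loading = 5059.25 N/m^2

5059.25


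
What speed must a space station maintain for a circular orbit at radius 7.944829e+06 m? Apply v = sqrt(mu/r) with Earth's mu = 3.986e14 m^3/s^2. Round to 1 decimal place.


Step 1: mu / r = 3.986e14 / 7.944829e+06 = 50170998.0164
Step 2: v = sqrt(50170998.0164) = 7083.1 m/s

7083.1


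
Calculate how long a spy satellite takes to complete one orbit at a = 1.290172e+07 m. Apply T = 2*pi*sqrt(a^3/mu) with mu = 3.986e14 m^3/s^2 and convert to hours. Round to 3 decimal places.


Step 1: a^3 / mu = 2.147548e+21 / 3.986e14 = 5.387727e+06
Step 2: sqrt(5.387727e+06) = 2321.1477 s
Step 3: T = 2*pi * 2321.1477 = 14584.2 s
Step 4: T in hours = 14584.2 / 3600 = 4.051 hours

4.051


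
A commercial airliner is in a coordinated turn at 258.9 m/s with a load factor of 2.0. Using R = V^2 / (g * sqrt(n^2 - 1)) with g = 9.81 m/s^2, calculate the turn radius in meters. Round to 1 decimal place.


Step 1: V^2 = 258.9^2 = 67029.21
Step 2: n^2 - 1 = 2.0^2 - 1 = 3.0
Step 3: sqrt(3.0) = 1.732051
Step 4: R = 67029.21 / (9.81 * 1.732051) = 3944.9 m

3944.9


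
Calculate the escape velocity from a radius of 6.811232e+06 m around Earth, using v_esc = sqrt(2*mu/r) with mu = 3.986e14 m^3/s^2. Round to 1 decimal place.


Step 1: 2*mu/r = 2 * 3.986e14 / 6.811232e+06 = 117041968.3253
Step 2: v_esc = sqrt(117041968.3253) = 10818.6 m/s

10818.6


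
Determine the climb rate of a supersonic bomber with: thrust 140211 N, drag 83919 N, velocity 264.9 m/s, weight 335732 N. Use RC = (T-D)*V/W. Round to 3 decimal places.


Step 1: Excess thrust = T - D = 140211 - 83919 = 56292 N
Step 2: Excess power = 56292 * 264.9 = 14911750.8 W
Step 3: RC = 14911750.8 / 335732 = 44.416 m/s

44.416


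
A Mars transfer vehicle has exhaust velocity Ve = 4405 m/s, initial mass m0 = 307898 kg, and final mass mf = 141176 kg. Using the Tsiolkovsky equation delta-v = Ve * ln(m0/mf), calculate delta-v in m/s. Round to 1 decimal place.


Step 1: Mass ratio m0/mf = 307898 / 141176 = 2.180951
Step 2: ln(2.180951) = 0.779761
Step 3: delta-v = 4405 * 0.779761 = 3434.8 m/s

3434.8


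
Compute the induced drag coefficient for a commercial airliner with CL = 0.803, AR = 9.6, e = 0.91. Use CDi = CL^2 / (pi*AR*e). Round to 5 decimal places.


Step 1: CL^2 = 0.803^2 = 0.644809
Step 2: pi * AR * e = 3.14159 * 9.6 * 0.91 = 27.444953
Step 3: CDi = 0.644809 / 27.444953 = 0.02349

0.02349


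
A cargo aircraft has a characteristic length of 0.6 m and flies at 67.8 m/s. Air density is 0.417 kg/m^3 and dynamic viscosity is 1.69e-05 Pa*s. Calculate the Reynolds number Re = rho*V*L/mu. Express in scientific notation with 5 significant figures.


Step 1: Numerator = rho * V * L = 0.417 * 67.8 * 0.6 = 16.96356
Step 2: Re = 16.96356 / 1.69e-05
Step 3: Re = 1.0038e+06

1.0038e+06


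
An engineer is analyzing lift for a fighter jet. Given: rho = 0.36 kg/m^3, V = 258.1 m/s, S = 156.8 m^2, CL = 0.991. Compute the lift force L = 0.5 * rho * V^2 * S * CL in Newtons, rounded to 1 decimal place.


Step 1: Calculate dynamic pressure q = 0.5 * 0.36 * 258.1^2 = 0.5 * 0.36 * 66615.61 = 11990.8098 Pa
Step 2: Multiply by wing area and lift coefficient: L = 11990.8098 * 156.8 * 0.991
Step 3: L = 1880158.9766 * 0.991 = 1863237.5 N

1863237.5


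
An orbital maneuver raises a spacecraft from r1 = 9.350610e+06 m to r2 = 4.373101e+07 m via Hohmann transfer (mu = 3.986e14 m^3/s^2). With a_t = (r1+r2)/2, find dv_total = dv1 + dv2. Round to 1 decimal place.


Step 1: Transfer semi-major axis a_t = (9.350610e+06 + 4.373101e+07) / 2 = 2.654081e+07 m
Step 2: v1 (circular at r1) = sqrt(mu/r1) = 6529.03 m/s
Step 3: v_t1 = sqrt(mu*(2/r1 - 1/a_t)) = 8380.82 m/s
Step 4: dv1 = |8380.82 - 6529.03| = 1851.79 m/s
Step 5: v2 (circular at r2) = 3019.07 m/s, v_t2 = 1791.99 m/s
Step 6: dv2 = |3019.07 - 1791.99| = 1227.08 m/s
Step 7: Total delta-v = 1851.79 + 1227.08 = 3078.9 m/s

3078.9


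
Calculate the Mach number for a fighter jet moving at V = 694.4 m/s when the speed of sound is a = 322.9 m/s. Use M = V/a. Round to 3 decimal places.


Step 1: M = V / a = 694.4 / 322.9
Step 2: M = 2.151

2.151


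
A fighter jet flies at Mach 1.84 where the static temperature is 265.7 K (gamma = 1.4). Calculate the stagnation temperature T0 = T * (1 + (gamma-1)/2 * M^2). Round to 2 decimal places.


Step 1: (gamma-1)/2 = 0.2
Step 2: M^2 = 3.3856
Step 3: 1 + 0.2 * 3.3856 = 1.67712
Step 4: T0 = 265.7 * 1.67712 = 445.61 K

445.61


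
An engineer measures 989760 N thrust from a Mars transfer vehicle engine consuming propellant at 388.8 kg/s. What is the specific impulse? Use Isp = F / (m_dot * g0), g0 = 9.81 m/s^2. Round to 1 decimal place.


Step 1: m_dot * g0 = 388.8 * 9.81 = 3814.13
Step 2: Isp = 989760 / 3814.13 = 259.5 s

259.5


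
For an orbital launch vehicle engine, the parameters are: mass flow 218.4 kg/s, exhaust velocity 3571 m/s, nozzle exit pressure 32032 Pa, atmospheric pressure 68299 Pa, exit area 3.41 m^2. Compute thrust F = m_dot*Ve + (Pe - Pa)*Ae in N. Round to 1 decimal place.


Step 1: Momentum thrust = m_dot * Ve = 218.4 * 3571 = 779906.4 N
Step 2: Pressure thrust = (Pe - Pa) * Ae = (32032 - 68299) * 3.41 = -123670.47 N
Step 3: Total thrust F = 779906.4 + -123670.47 = 656235.9 N

656235.9


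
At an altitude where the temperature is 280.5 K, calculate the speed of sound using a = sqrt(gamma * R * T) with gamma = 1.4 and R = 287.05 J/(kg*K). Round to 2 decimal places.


Step 1: gamma * R * T = 1.4 * 287.05 * 280.5 = 112724.535
Step 2: a = sqrt(112724.535) = 335.74 m/s

335.74


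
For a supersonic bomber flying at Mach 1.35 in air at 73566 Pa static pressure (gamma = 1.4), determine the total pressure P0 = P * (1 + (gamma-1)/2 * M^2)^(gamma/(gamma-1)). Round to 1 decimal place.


Step 1: (gamma-1)/2 * M^2 = 0.2 * 1.8225 = 0.3645
Step 2: 1 + 0.3645 = 1.3645
Step 3: Exponent gamma/(gamma-1) = 3.5
Step 4: P0 = 73566 * 1.3645^3.5 = 218315.5 Pa

218315.5


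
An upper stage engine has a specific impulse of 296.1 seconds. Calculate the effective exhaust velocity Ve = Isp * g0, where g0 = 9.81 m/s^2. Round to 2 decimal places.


Step 1: Ve = Isp * g0 = 296.1 * 9.81
Step 2: Ve = 2904.74 m/s

2904.74


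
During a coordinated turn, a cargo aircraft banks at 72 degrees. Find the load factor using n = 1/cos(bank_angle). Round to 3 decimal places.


Step 1: Convert 72 degrees to radians = 1.256637
Step 2: cos(72 deg) = 0.309017
Step 3: n = 1 / 0.309017 = 3.236

3.236


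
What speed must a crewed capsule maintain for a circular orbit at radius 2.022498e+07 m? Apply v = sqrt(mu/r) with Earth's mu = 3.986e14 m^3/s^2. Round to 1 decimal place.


Step 1: mu / r = 3.986e14 / 2.022498e+07 = 19708301.3185
Step 2: v = sqrt(19708301.3185) = 4439.4 m/s

4439.4


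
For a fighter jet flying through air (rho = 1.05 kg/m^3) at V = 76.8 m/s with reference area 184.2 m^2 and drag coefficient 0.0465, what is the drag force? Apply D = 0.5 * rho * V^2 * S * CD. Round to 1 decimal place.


Step 1: Dynamic pressure q = 0.5 * 1.05 * 76.8^2 = 3096.576 Pa
Step 2: Drag D = q * S * CD = 3096.576 * 184.2 * 0.0465
Step 3: D = 26523.1 N

26523.1


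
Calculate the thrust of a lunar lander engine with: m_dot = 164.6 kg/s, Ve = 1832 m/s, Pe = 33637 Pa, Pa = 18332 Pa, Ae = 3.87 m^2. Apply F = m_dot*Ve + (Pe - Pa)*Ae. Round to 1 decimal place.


Step 1: Momentum thrust = m_dot * Ve = 164.6 * 1832 = 301547.2 N
Step 2: Pressure thrust = (Pe - Pa) * Ae = (33637 - 18332) * 3.87 = 59230.35 N
Step 3: Total thrust F = 301547.2 + 59230.35 = 360777.6 N

360777.6


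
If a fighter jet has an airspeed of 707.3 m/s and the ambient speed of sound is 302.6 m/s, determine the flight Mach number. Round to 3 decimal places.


Step 1: M = V / a = 707.3 / 302.6
Step 2: M = 2.337

2.337


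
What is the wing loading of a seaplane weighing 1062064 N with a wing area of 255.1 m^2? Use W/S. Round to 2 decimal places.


Step 1: Wing loading = W / S = 1062064 / 255.1
Step 2: Wing loading = 4163.32 N/m^2

4163.32


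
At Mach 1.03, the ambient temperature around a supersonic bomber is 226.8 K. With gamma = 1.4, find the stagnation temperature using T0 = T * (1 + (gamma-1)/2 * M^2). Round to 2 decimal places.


Step 1: (gamma-1)/2 = 0.2
Step 2: M^2 = 1.0609
Step 3: 1 + 0.2 * 1.0609 = 1.21218
Step 4: T0 = 226.8 * 1.21218 = 274.92 K

274.92


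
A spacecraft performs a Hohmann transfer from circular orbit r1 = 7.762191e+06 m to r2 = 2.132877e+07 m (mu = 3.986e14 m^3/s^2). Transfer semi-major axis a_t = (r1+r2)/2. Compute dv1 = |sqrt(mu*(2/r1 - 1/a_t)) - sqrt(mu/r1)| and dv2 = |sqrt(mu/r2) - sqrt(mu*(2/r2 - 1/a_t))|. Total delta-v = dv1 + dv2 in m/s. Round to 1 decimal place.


Step 1: Transfer semi-major axis a_t = (7.762191e+06 + 2.132877e+07) / 2 = 1.454548e+07 m
Step 2: v1 (circular at r1) = sqrt(mu/r1) = 7165.99 m/s
Step 3: v_t1 = sqrt(mu*(2/r1 - 1/a_t)) = 8677.51 m/s
Step 4: dv1 = |8677.51 - 7165.99| = 1511.52 m/s
Step 5: v2 (circular at r2) = 4323.01 m/s, v_t2 = 3158.01 m/s
Step 6: dv2 = |4323.01 - 3158.01| = 1164.99 m/s
Step 7: Total delta-v = 1511.52 + 1164.99 = 2676.5 m/s

2676.5


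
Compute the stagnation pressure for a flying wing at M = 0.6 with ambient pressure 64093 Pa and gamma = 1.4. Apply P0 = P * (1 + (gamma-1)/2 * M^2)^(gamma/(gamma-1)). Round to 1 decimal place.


Step 1: (gamma-1)/2 * M^2 = 0.2 * 0.36 = 0.072
Step 2: 1 + 0.072 = 1.072
Step 3: Exponent gamma/(gamma-1) = 3.5
Step 4: P0 = 64093 * 1.072^3.5 = 81750.9 Pa

81750.9


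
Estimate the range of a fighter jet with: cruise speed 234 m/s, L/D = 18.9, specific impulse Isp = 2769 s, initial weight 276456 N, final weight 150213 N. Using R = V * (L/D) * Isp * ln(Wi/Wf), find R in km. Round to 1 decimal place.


Step 1: Coefficient = V * (L/D) * Isp = 234 * 18.9 * 2769 = 12246179.4 m
Step 2: Wi/Wf = 276456 / 150213 = 1.840427
Step 3: ln(1.840427) = 0.609997
Step 4: R = 12246179.4 * 0.609997 = 7470137.5 m = 7470.1 km

7470.1


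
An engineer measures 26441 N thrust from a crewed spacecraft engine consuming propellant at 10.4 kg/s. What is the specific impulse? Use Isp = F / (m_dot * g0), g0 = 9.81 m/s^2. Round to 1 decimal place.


Step 1: m_dot * g0 = 10.4 * 9.81 = 102.02
Step 2: Isp = 26441 / 102.02 = 259.2 s

259.2


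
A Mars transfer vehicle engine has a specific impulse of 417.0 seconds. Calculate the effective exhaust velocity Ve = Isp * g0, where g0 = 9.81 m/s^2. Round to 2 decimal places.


Step 1: Ve = Isp * g0 = 417.0 * 9.81
Step 2: Ve = 4090.77 m/s

4090.77


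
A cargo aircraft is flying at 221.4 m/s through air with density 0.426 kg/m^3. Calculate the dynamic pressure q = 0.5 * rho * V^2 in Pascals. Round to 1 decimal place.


Step 1: V^2 = 221.4^2 = 49017.96
Step 2: q = 0.5 * 0.426 * 49017.96
Step 3: q = 10440.8 Pa

10440.8


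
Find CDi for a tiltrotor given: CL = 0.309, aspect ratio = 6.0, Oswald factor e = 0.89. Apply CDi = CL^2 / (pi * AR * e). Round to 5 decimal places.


Step 1: CL^2 = 0.309^2 = 0.095481
Step 2: pi * AR * e = 3.14159 * 6.0 * 0.89 = 16.776105
Step 3: CDi = 0.095481 / 16.776105 = 0.00569

0.00569


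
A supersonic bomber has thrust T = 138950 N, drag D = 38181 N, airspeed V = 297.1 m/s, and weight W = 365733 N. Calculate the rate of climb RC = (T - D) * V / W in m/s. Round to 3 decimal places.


Step 1: Excess thrust = T - D = 138950 - 38181 = 100769 N
Step 2: Excess power = 100769 * 297.1 = 29938469.9 W
Step 3: RC = 29938469.9 / 365733 = 81.859 m/s

81.859


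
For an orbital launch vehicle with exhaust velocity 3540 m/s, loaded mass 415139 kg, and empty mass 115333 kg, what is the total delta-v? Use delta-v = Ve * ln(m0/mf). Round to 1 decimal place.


Step 1: Mass ratio m0/mf = 415139 / 115333 = 3.599482
Step 2: ln(3.599482) = 1.28079
Step 3: delta-v = 3540 * 1.28079 = 4534.0 m/s

4534.0


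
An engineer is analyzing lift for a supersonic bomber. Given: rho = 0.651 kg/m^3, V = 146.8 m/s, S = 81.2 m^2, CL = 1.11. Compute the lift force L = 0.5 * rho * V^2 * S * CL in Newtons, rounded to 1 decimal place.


Step 1: Calculate dynamic pressure q = 0.5 * 0.651 * 146.8^2 = 0.5 * 0.651 * 21550.24 = 7014.6031 Pa
Step 2: Multiply by wing area and lift coefficient: L = 7014.6031 * 81.2 * 1.11
Step 3: L = 569585.7733 * 1.11 = 632240.2 N

632240.2


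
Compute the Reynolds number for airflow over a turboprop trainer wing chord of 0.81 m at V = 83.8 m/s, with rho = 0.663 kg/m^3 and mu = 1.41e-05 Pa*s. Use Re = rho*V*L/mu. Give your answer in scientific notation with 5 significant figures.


Step 1: Numerator = rho * V * L = 0.663 * 83.8 * 0.81 = 45.003114
Step 2: Re = 45.003114 / 1.41e-05
Step 3: Re = 3.1917e+06

3.1917e+06


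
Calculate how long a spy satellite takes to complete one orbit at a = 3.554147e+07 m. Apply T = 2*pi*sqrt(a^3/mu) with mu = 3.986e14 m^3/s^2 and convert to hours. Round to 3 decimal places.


Step 1: a^3 / mu = 4.489585e+22 / 3.986e14 = 1.126338e+08
Step 2: sqrt(1.126338e+08) = 10612.9088 s
Step 3: T = 2*pi * 10612.9088 = 66682.87 s
Step 4: T in hours = 66682.87 / 3600 = 18.523 hours

18.523


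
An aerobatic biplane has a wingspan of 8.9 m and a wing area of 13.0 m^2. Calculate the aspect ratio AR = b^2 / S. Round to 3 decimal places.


Step 1: b^2 = 8.9^2 = 79.21
Step 2: AR = 79.21 / 13.0 = 6.093

6.093


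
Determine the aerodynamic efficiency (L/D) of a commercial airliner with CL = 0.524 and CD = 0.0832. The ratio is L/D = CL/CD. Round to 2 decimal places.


Step 1: L/D = CL / CD = 0.524 / 0.0832
Step 2: L/D = 6.30

6.30


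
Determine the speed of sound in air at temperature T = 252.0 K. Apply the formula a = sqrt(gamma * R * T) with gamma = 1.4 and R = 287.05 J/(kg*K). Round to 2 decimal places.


Step 1: gamma * R * T = 1.4 * 287.05 * 252.0 = 101271.24
Step 2: a = sqrt(101271.24) = 318.23 m/s

318.23


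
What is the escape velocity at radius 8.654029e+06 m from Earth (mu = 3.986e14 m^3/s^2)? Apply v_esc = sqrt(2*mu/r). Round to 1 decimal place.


Step 1: 2*mu/r = 2 * 3.986e14 / 8.654029e+06 = 92118942.518
Step 2: v_esc = sqrt(92118942.518) = 9597.9 m/s

9597.9


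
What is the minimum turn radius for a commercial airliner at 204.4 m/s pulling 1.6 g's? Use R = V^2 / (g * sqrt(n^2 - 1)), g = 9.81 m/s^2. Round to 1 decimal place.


Step 1: V^2 = 204.4^2 = 41779.36
Step 2: n^2 - 1 = 1.6^2 - 1 = 1.56
Step 3: sqrt(1.56) = 1.249
Step 4: R = 41779.36 / (9.81 * 1.249) = 3409.8 m

3409.8


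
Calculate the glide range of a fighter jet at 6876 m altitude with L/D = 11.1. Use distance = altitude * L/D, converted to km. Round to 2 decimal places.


Step 1: Glide distance = altitude * L/D = 6876 * 11.1 = 76323.6 m
Step 2: Convert to km: 76323.6 / 1000 = 76.32 km

76.32


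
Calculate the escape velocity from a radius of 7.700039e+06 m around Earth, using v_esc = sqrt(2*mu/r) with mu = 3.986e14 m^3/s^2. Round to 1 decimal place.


Step 1: 2*mu/r = 2 * 3.986e14 / 7.700039e+06 = 103531943.1499
Step 2: v_esc = sqrt(103531943.1499) = 10175.1 m/s

10175.1


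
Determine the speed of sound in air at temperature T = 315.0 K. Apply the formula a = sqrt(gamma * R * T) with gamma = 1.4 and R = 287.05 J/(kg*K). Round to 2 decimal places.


Step 1: gamma * R * T = 1.4 * 287.05 * 315.0 = 126589.05
Step 2: a = sqrt(126589.05) = 355.79 m/s

355.79


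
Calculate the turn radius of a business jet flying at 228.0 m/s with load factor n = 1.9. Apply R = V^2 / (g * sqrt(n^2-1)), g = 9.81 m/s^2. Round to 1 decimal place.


Step 1: V^2 = 228.0^2 = 51984.0
Step 2: n^2 - 1 = 1.9^2 - 1 = 2.61
Step 3: sqrt(2.61) = 1.615549
Step 4: R = 51984.0 / (9.81 * 1.615549) = 3280.0 m

3280.0


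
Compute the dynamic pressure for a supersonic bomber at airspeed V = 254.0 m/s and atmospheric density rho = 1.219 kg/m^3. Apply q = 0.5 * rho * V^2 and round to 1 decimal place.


Step 1: V^2 = 254.0^2 = 64516.0
Step 2: q = 0.5 * 1.219 * 64516.0
Step 3: q = 39322.5 Pa

39322.5


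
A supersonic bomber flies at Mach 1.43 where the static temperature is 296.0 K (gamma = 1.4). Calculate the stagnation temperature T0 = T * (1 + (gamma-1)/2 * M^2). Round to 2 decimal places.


Step 1: (gamma-1)/2 = 0.2
Step 2: M^2 = 2.0449
Step 3: 1 + 0.2 * 2.0449 = 1.40898
Step 4: T0 = 296.0 * 1.40898 = 417.06 K

417.06


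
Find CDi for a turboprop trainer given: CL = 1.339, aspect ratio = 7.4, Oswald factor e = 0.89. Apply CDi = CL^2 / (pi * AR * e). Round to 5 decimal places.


Step 1: CL^2 = 1.339^2 = 1.792921
Step 2: pi * AR * e = 3.14159 * 7.4 * 0.89 = 20.690529
Step 3: CDi = 1.792921 / 20.690529 = 0.08665

0.08665


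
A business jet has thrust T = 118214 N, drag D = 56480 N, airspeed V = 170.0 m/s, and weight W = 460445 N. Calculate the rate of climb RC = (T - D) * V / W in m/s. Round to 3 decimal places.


Step 1: Excess thrust = T - D = 118214 - 56480 = 61734 N
Step 2: Excess power = 61734 * 170.0 = 10494780.0 W
Step 3: RC = 10494780.0 / 460445 = 22.793 m/s

22.793


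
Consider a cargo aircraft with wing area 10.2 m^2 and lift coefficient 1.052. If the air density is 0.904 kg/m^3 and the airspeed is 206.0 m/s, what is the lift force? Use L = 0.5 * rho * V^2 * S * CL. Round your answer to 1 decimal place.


Step 1: Calculate dynamic pressure q = 0.5 * 0.904 * 206.0^2 = 0.5 * 0.904 * 42436.0 = 19181.072 Pa
Step 2: Multiply by wing area and lift coefficient: L = 19181.072 * 10.2 * 1.052
Step 3: L = 195646.9344 * 1.052 = 205820.6 N

205820.6


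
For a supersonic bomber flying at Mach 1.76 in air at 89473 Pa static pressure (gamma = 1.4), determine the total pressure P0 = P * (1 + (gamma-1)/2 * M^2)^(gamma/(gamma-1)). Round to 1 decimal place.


Step 1: (gamma-1)/2 * M^2 = 0.2 * 3.0976 = 0.61952
Step 2: 1 + 0.61952 = 1.61952
Step 3: Exponent gamma/(gamma-1) = 3.5
Step 4: P0 = 89473 * 1.61952^3.5 = 483664.4 Pa

483664.4


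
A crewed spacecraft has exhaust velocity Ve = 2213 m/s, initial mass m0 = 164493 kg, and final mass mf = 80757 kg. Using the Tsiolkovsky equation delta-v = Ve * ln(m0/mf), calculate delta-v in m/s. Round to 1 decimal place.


Step 1: Mass ratio m0/mf = 164493 / 80757 = 2.036888
Step 2: ln(2.036888) = 0.711423
Step 3: delta-v = 2213 * 0.711423 = 1574.4 m/s

1574.4


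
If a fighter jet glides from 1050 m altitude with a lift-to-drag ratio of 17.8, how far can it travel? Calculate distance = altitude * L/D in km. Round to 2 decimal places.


Step 1: Glide distance = altitude * L/D = 1050 * 17.8 = 18690.0 m
Step 2: Convert to km: 18690.0 / 1000 = 18.69 km

18.69


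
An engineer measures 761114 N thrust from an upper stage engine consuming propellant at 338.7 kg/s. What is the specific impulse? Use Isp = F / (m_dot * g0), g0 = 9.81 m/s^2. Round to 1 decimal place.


Step 1: m_dot * g0 = 338.7 * 9.81 = 3322.65
Step 2: Isp = 761114 / 3322.65 = 229.1 s

229.1


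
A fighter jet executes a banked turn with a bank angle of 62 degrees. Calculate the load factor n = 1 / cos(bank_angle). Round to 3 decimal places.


Step 1: Convert 62 degrees to radians = 1.082104
Step 2: cos(62 deg) = 0.469472
Step 3: n = 1 / 0.469472 = 2.130

2.130


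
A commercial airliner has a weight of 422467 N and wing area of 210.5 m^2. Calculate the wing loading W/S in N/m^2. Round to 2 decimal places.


Step 1: Wing loading = W / S = 422467 / 210.5
Step 2: Wing loading = 2006.97 N/m^2

2006.97


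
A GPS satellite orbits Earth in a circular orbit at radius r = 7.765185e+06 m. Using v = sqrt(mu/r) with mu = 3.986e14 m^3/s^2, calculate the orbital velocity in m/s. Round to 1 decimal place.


Step 1: mu / r = 3.986e14 / 7.765185e+06 = 51331681.0868
Step 2: v = sqrt(51331681.0868) = 7164.6 m/s

7164.6


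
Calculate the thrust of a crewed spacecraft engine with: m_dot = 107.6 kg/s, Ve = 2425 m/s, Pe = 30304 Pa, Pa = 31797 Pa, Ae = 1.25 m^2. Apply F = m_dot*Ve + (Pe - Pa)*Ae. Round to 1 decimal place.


Step 1: Momentum thrust = m_dot * Ve = 107.6 * 2425 = 260930.0 N
Step 2: Pressure thrust = (Pe - Pa) * Ae = (30304 - 31797) * 1.25 = -1866.25 N
Step 3: Total thrust F = 260930.0 + -1866.25 = 259063.8 N

259063.8


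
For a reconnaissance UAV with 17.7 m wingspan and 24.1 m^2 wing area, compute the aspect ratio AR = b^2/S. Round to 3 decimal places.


Step 1: b^2 = 17.7^2 = 313.29
Step 2: AR = 313.29 / 24.1 = 13.000

13.000


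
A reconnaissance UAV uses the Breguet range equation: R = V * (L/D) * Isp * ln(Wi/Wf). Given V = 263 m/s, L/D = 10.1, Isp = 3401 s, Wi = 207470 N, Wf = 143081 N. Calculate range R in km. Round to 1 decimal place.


Step 1: Coefficient = V * (L/D) * Isp = 263 * 10.1 * 3401 = 9034076.3 m
Step 2: Wi/Wf = 207470 / 143081 = 1.450018
Step 3: ln(1.450018) = 0.371576
Step 4: R = 9034076.3 * 0.371576 = 3356844.6 m = 3356.8 km

3356.8


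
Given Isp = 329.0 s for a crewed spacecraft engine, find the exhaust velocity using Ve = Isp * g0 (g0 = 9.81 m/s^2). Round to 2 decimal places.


Step 1: Ve = Isp * g0 = 329.0 * 9.81
Step 2: Ve = 3227.49 m/s

3227.49


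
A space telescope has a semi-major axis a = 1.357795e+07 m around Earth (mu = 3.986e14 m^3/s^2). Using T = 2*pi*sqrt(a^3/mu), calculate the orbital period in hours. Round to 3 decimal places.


Step 1: a^3 / mu = 2.503241e+21 / 3.986e14 = 6.280082e+06
Step 2: sqrt(6.280082e+06) = 2506.0092 s
Step 3: T = 2*pi * 2506.0092 = 15745.72 s
Step 4: T in hours = 15745.72 / 3600 = 4.374 hours

4.374


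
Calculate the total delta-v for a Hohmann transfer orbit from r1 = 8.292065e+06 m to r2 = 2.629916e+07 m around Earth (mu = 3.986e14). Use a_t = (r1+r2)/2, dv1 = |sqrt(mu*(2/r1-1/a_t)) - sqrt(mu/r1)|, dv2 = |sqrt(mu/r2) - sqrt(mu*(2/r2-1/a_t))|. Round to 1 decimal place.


Step 1: Transfer semi-major axis a_t = (8.292065e+06 + 2.629916e+07) / 2 = 1.729561e+07 m
Step 2: v1 (circular at r1) = sqrt(mu/r1) = 6933.26 m/s
Step 3: v_t1 = sqrt(mu*(2/r1 - 1/a_t)) = 8549.49 m/s
Step 4: dv1 = |8549.49 - 6933.26| = 1616.23 m/s
Step 5: v2 (circular at r2) = 3893.12 m/s, v_t2 = 2695.63 m/s
Step 6: dv2 = |3893.12 - 2695.63| = 1197.48 m/s
Step 7: Total delta-v = 1616.23 + 1197.48 = 2813.7 m/s

2813.7


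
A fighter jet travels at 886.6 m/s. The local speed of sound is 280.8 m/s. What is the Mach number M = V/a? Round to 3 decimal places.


Step 1: M = V / a = 886.6 / 280.8
Step 2: M = 3.157

3.157


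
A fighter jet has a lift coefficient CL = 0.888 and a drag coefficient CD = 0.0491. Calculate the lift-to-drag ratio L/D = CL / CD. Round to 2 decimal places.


Step 1: L/D = CL / CD = 0.888 / 0.0491
Step 2: L/D = 18.09

18.09


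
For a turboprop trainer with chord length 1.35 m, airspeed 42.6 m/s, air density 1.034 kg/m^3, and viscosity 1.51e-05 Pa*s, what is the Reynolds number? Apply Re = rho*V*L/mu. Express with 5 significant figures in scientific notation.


Step 1: Numerator = rho * V * L = 1.034 * 42.6 * 1.35 = 59.46534
Step 2: Re = 59.46534 / 1.51e-05
Step 3: Re = 3.9381e+06

3.9381e+06


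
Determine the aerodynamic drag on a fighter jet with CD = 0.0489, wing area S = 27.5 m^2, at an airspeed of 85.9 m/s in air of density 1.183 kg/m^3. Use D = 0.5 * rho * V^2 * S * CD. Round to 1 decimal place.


Step 1: Dynamic pressure q = 0.5 * 1.183 * 85.9^2 = 4364.5661 Pa
Step 2: Drag D = q * S * CD = 4364.5661 * 27.5 * 0.0489
Step 3: D = 5869.3 N

5869.3


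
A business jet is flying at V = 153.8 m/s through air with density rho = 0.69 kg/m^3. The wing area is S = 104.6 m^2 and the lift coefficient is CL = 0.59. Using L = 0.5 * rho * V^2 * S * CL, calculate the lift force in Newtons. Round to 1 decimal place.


Step 1: Calculate dynamic pressure q = 0.5 * 0.69 * 153.8^2 = 0.5 * 0.69 * 23654.44 = 8160.7818 Pa
Step 2: Multiply by wing area and lift coefficient: L = 8160.7818 * 104.6 * 0.59
Step 3: L = 853617.7763 * 0.59 = 503634.5 N

503634.5


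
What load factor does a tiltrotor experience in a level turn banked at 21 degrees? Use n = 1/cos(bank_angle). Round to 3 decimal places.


Step 1: Convert 21 degrees to radians = 0.366519
Step 2: cos(21 deg) = 0.93358
Step 3: n = 1 / 0.93358 = 1.071

1.071


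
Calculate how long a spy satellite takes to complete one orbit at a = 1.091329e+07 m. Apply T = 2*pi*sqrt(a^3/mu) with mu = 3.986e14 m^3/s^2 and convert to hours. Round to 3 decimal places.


Step 1: a^3 / mu = 1.299772e+21 / 3.986e14 = 3.260842e+06
Step 2: sqrt(3.260842e+06) = 1805.7802 s
Step 3: T = 2*pi * 1805.7802 = 11346.05 s
Step 4: T in hours = 11346.05 / 3600 = 3.152 hours

3.152


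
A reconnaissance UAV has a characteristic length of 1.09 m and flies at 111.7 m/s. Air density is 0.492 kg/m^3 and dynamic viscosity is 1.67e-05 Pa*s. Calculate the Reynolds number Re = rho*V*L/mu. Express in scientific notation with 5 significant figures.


Step 1: Numerator = rho * V * L = 0.492 * 111.7 * 1.09 = 59.902476
Step 2: Re = 59.902476 / 1.67e-05
Step 3: Re = 3.5870e+06

3.5870e+06


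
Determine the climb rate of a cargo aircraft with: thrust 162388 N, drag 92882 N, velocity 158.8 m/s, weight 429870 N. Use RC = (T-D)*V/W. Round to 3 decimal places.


Step 1: Excess thrust = T - D = 162388 - 92882 = 69506 N
Step 2: Excess power = 69506 * 158.8 = 11037552.8 W
Step 3: RC = 11037552.8 / 429870 = 25.676 m/s

25.676


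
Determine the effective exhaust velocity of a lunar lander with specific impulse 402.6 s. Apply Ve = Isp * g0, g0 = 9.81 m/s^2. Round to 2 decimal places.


Step 1: Ve = Isp * g0 = 402.6 * 9.81
Step 2: Ve = 3949.51 m/s

3949.51


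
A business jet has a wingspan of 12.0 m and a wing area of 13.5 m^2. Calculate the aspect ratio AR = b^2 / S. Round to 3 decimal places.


Step 1: b^2 = 12.0^2 = 144.0
Step 2: AR = 144.0 / 13.5 = 10.667

10.667


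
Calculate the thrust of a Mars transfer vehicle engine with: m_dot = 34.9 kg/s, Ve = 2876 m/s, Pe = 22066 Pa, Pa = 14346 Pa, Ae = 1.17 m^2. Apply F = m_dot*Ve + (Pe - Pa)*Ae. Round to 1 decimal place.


Step 1: Momentum thrust = m_dot * Ve = 34.9 * 2876 = 100372.4 N
Step 2: Pressure thrust = (Pe - Pa) * Ae = (22066 - 14346) * 1.17 = 9032.40 N
Step 3: Total thrust F = 100372.4 + 9032.40 = 109404.8 N

109404.8


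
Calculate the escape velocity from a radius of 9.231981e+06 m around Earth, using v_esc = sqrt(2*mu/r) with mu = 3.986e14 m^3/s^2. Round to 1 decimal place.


Step 1: 2*mu/r = 2 * 3.986e14 / 9.231981e+06 = 86351997.4749
Step 2: v_esc = sqrt(86351997.4749) = 9292.6 m/s

9292.6


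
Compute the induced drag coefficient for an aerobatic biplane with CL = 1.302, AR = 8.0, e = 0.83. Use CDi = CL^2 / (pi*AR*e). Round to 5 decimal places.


Step 1: CL^2 = 1.302^2 = 1.695204
Step 2: pi * AR * e = 3.14159 * 8.0 * 0.83 = 20.860175
Step 3: CDi = 1.695204 / 20.860175 = 0.08127

0.08127


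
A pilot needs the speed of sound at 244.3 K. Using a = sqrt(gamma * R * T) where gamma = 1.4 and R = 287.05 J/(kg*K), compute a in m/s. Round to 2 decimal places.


Step 1: gamma * R * T = 1.4 * 287.05 * 244.3 = 98176.841
Step 2: a = sqrt(98176.841) = 313.33 m/s

313.33


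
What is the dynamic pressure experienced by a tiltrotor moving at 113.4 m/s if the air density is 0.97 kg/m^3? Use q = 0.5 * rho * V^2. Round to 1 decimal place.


Step 1: V^2 = 113.4^2 = 12859.56
Step 2: q = 0.5 * 0.97 * 12859.56
Step 3: q = 6236.9 Pa

6236.9


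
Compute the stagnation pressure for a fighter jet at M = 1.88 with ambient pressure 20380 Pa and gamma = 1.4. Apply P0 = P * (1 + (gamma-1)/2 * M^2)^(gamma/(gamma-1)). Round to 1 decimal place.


Step 1: (gamma-1)/2 * M^2 = 0.2 * 3.5344 = 0.70688
Step 2: 1 + 0.70688 = 1.70688
Step 3: Exponent gamma/(gamma-1) = 3.5
Step 4: P0 = 20380 * 1.70688^3.5 = 132408.1 Pa

132408.1


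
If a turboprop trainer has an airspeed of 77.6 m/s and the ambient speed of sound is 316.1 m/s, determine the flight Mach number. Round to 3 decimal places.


Step 1: M = V / a = 77.6 / 316.1
Step 2: M = 0.245

0.245


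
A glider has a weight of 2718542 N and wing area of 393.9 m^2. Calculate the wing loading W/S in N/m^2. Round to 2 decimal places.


Step 1: Wing loading = W / S = 2718542 / 393.9
Step 2: Wing loading = 6901.60 N/m^2

6901.60


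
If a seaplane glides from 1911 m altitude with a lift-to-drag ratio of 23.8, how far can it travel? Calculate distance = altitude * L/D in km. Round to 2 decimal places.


Step 1: Glide distance = altitude * L/D = 1911 * 23.8 = 45481.8 m
Step 2: Convert to km: 45481.8 / 1000 = 45.48 km

45.48


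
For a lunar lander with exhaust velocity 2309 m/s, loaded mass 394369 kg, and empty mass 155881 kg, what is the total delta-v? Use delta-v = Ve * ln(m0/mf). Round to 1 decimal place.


Step 1: Mass ratio m0/mf = 394369 / 155881 = 2.529936
Step 2: ln(2.529936) = 0.928194
Step 3: delta-v = 2309 * 0.928194 = 2143.2 m/s

2143.2


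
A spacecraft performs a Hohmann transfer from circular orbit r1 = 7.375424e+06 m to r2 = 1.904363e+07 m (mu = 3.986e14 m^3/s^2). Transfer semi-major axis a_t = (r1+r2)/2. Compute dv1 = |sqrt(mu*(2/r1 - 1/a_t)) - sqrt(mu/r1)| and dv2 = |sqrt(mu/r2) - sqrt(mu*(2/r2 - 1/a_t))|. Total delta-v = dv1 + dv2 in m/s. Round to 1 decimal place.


Step 1: Transfer semi-major axis a_t = (7.375424e+06 + 1.904363e+07) / 2 = 1.320953e+07 m
Step 2: v1 (circular at r1) = sqrt(mu/r1) = 7351.49 m/s
Step 3: v_t1 = sqrt(mu*(2/r1 - 1/a_t)) = 8826.86 m/s
Step 4: dv1 = |8826.86 - 7351.49| = 1475.38 m/s
Step 5: v2 (circular at r2) = 4575.03 m/s, v_t2 = 3418.56 m/s
Step 6: dv2 = |4575.03 - 3418.56| = 1156.46 m/s
Step 7: Total delta-v = 1475.38 + 1156.46 = 2631.8 m/s

2631.8


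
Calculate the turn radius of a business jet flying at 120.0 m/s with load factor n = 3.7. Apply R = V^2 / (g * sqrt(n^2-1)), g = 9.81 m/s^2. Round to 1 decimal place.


Step 1: V^2 = 120.0^2 = 14400.0
Step 2: n^2 - 1 = 3.7^2 - 1 = 12.69
Step 3: sqrt(12.69) = 3.562303
Step 4: R = 14400.0 / (9.81 * 3.562303) = 412.1 m

412.1


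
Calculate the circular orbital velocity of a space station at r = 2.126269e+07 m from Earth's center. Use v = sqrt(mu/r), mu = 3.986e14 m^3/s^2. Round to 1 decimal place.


Step 1: mu / r = 3.986e14 / 2.126269e+07 = 18746452.1187
Step 2: v = sqrt(18746452.1187) = 4329.7 m/s

4329.7


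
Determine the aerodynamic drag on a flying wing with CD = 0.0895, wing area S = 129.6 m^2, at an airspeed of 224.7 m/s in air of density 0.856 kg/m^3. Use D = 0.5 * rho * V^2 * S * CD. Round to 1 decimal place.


Step 1: Dynamic pressure q = 0.5 * 0.856 * 224.7^2 = 21609.7585 Pa
Step 2: Drag D = q * S * CD = 21609.7585 * 129.6 * 0.0895
Step 3: D = 250655.9 N

250655.9


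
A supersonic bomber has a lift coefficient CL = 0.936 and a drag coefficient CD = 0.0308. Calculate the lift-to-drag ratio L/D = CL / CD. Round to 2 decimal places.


Step 1: L/D = CL / CD = 0.936 / 0.0308
Step 2: L/D = 30.39

30.39


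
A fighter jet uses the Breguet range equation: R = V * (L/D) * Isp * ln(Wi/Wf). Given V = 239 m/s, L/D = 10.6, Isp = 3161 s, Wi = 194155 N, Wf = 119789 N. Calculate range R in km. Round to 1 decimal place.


Step 1: Coefficient = V * (L/D) * Isp = 239 * 10.6 * 3161 = 8008077.4 m
Step 2: Wi/Wf = 194155 / 119789 = 1.620808
Step 3: ln(1.620808) = 0.482925
Step 4: R = 8008077.4 * 0.482925 = 3867300.4 m = 3867.3 km

3867.3


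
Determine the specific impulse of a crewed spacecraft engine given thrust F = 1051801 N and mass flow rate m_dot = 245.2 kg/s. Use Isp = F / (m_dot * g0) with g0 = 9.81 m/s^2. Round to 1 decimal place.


Step 1: m_dot * g0 = 245.2 * 9.81 = 2405.41
Step 2: Isp = 1051801 / 2405.41 = 437.3 s

437.3
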